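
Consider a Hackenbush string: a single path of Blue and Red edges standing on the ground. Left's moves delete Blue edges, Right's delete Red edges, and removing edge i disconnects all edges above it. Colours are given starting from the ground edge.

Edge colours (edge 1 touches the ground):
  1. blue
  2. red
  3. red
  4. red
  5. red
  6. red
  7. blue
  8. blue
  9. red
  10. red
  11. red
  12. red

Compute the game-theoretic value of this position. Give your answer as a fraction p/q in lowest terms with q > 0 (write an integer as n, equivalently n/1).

b: Left { 0 }, Right { — } — simplest 1
br: Left { 0 }, Right { 1 } — simplest 1/2
brr: Left { 0 }, Right { 1/2, 1 } — simplest 1/4
brrr: Left { 0 }, Right { 1/4, 1/2, 1 } — simplest 1/8
brrrr: Left { 0 }, Right { 1/8, 1/4, 1/2, 1 } — simplest 1/16
brrrrr: Left { 0 }, Right { 1/16, 1/8, 1/4, 1/2, 1 } — simplest 1/32
brrrrrb: Left { 0, 1/32 }, Right { 1/16, 1/8, 1/4, 1/2, 1 } — simplest 3/64
brrrrrbb: Left { 0, 1/32, 3/64 }, Right { 1/16, 1/8, 1/4, 1/2, 1 } — simplest 7/128
brrrrrbbr: Left { 0, 1/32, 3/64 }, Right { 7/128, 1/16, 1/8, 1/4, 1/2, 1 } — simplest 13/256
brrrrrbbrr: Left { 0, 1/32, 3/64 }, Right { 13/256, 7/128, 1/16, 1/8, 1/4, 1/2, 1 } — simplest 25/512
brrrrrbbrrr: Left { 0, 1/32, 3/64 }, Right { 25/512, 13/256, 7/128, 1/16, 1/8, 1/4, 1/2, 1 } — simplest 49/1024
brrrrrbbrrrr: Left { 0, 1/32, 3/64 }, Right { 49/1024, 25/512, 13/256, 7/128, 1/16, 1/8, 1/4, 1/2, 1 } — simplest 97/2048

97/2048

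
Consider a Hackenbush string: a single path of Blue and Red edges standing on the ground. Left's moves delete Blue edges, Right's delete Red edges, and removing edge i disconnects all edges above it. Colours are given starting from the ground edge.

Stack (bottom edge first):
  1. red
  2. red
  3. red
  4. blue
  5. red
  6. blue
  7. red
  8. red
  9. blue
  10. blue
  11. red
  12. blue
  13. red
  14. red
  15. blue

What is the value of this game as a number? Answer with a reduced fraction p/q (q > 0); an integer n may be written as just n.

-11053/4096

1 of 15 · r · max L −∞ · min R 0 ⇒ -1
2 of 15 · rr · max L −∞ · min R -1 ⇒ -2
3 of 15 · rrr · max L −∞ · min R -2 ⇒ -3
4 of 15 · rrrb · max L -3 · min R -2 ⇒ -5/2
5 of 15 · rrrbr · max L -3 · min R -5/2 ⇒ -11/4
6 of 15 · rrrbrb · max L -11/4 · min R -5/2 ⇒ -21/8
7 of 15 · rrrbrbr · max L -11/4 · min R -21/8 ⇒ -43/16
8 of 15 · rrrbrbrr · max L -11/4 · min R -43/16 ⇒ -87/32
9 of 15 · rrrbrbrrb · max L -87/32 · min R -43/16 ⇒ -173/64
10 of 15 · rrrbrbrrbb · max L -173/64 · min R -43/16 ⇒ -345/128
11 of 15 · rrrbrbrrbbr · max L -173/64 · min R -345/128 ⇒ -691/256
12 of 15 · rrrbrbrrbbrb · max L -691/256 · min R -345/128 ⇒ -1381/512
13 of 15 · rrrbrbrrbbrbr · max L -691/256 · min R -1381/512 ⇒ -2763/1024
14 of 15 · rrrbrbrrbbrbrr · max L -691/256 · min R -2763/1024 ⇒ -5527/2048
15 of 15 · rrrbrbrrbbrbrrb · max L -5527/2048 · min R -2763/1024 ⇒ -11053/4096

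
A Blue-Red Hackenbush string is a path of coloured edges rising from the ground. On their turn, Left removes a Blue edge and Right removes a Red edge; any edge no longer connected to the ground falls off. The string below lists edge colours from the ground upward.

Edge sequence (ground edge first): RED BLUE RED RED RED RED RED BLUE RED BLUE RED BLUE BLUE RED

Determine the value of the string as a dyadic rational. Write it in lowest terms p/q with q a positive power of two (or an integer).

-8019/8192

value(R) = {  | 0 } → -1
value(RB) = { -1 | 0 } → -1/2
value(RBR) = { -1 | -1/2; 0 } → -3/4
value(RBRR) = { -1 | -3/4; -1/2; 0 } → -7/8
value(RBRRR) = { -1 | -7/8; -3/4; -1/2; 0 } → -15/16
value(RBRRRR) = { -1 | -15/16; -7/8; -3/4; -1/2; 0 } → -31/32
value(RBRRRRR) = { -1 | -31/32; -15/16; -7/8; -3/4; -1/2; 0 } → -63/64
value(RBRRRRRB) = { -1; -63/64 | -31/32; -15/16; -7/8; -3/4; -1/2; 0 } → -125/128
value(RBRRRRRBR) = { -1; -63/64 | -125/128; -31/32; -15/16; -7/8; -3/4; -1/2; 0 } → -251/256
value(RBRRRRRBRB) = { -1; -63/64; -251/256 | -125/128; -31/32; -15/16; -7/8; -3/4; -1/2; 0 } → -501/512
value(RBRRRRRBRBR) = { -1; -63/64; -251/256 | -501/512; -125/128; -31/32; -15/16; -7/8; -3/4; -1/2; 0 } → -1003/1024
value(RBRRRRRBRBRB) = { -1; -63/64; -251/256; -1003/1024 | -501/512; -125/128; -31/32; -15/16; -7/8; -3/4; -1/2; 0 } → -2005/2048
value(RBRRRRRBRBRBB) = { -1; -63/64; -251/256; -1003/1024; -2005/2048 | -501/512; -125/128; -31/32; -15/16; -7/8; -3/4; -1/2; 0 } → -4009/4096
value(RBRRRRRBRBRBBR) = { -1; -63/64; -251/256; -1003/1024; -2005/2048 | -4009/4096; -501/512; -125/128; -31/32; -15/16; -7/8; -3/4; -1/2; 0 } → -8019/8192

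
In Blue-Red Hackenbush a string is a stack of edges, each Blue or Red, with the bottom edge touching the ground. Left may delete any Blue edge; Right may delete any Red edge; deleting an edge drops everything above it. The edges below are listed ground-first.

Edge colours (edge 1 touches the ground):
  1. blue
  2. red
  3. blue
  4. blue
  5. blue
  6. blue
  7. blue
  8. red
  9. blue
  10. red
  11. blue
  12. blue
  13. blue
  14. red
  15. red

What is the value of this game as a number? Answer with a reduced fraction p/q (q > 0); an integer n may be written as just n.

Build G(s[:k]) for k = 1..15, string s = blue red blue blue blue blue blue red blue red blue blue blue red red.
b: Left { 0 }, Right { (no moves) } → simplest 1
br: Left { 0 }, Right { 1 } → simplest 1/2
brb: Left { 0 1/2 }, Right { 1 } → simplest 3/4
brbb: Left { 0 1/2 3/4 }, Right { 1 } → simplest 7/8
brbbb: Left { 0 1/2 3/4 7/8 }, Right { 1 } → simplest 15/16
brbbbb: Left { 0 1/2 3/4 7/8 15/16 }, Right { 1 } → simplest 31/32
brbbbbb: Left { 0 1/2 3/4 7/8 15/16 31/32 }, Right { 1 } → simplest 63/64
brbbbbbr: Left { 0 1/2 3/4 7/8 15/16 31/32 }, Right { 63/64 1 } → simplest 125/128
brbbbbbrb: Left { 0 1/2 3/4 7/8 15/16 31/32 125/128 }, Right { 63/64 1 } → simplest 251/256
brbbbbbrbr: Left { 0 1/2 3/4 7/8 15/16 31/32 125/128 }, Right { 251/256 63/64 1 } → simplest 501/512
brbbbbbrbrb: Left { 0 1/2 3/4 7/8 15/16 31/32 125/128 501/512 }, Right { 251/256 63/64 1 } → simplest 1003/1024
brbbbbbrbrbb: Left { 0 1/2 3/4 7/8 15/16 31/32 125/128 501/512 1003/1024 }, Right { 251/256 63/64 1 } → simplest 2007/2048
brbbbbbrbrbbb: Left { 0 1/2 3/4 7/8 15/16 31/32 125/128 501/512 1003/1024 2007/2048 }, Right { 251/256 63/64 1 } → simplest 4015/4096
brbbbbbrbrbbbr: Left { 0 1/2 3/4 7/8 15/16 31/32 125/128 501/512 1003/1024 2007/2048 }, Right { 4015/4096 251/256 63/64 1 } → simplest 8029/8192
brbbbbbrbrbbbrr: Left { 0 1/2 3/4 7/8 15/16 31/32 125/128 501/512 1003/1024 2007/2048 }, Right { 8029/8192 4015/4096 251/256 63/64 1 } → simplest 16057/16384

16057/16384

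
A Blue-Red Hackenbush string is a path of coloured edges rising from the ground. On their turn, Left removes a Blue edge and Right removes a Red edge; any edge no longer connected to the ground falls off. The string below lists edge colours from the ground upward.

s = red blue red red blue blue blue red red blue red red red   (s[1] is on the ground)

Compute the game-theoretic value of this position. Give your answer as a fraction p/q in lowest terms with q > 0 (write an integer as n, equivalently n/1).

Recurse on prefixes of the 13-edge string red blue red red blue blue blue red red blue red red red:
step 1: add red to get r; options L={  } R={ 0 } -> -1
step 2: add blue to get rb; options L={ -1 } R={ 0 } -> -1/2
step 3: add red to get rbr; options L={ -1 } R={ -1/2; 0 } -> -3/4
step 4: add red to get rbrr; options L={ -1 } R={ -3/4; -1/2; 0 } -> -7/8
step 5: add blue to get rbrrb; options L={ -1; -7/8 } R={ -3/4; -1/2; 0 } -> -13/16
step 6: add blue to get rbrrbb; options L={ -1; -7/8; -13/16 } R={ -3/4; -1/2; 0 } -> -25/32
step 7: add blue to get rbrrbbb; options L={ -1; -7/8; -13/16; -25/32 } R={ -3/4; -1/2; 0 } -> -49/64
step 8: add red to get rbrrbbbr; options L={ -1; -7/8; -13/16; -25/32 } R={ -49/64; -3/4; -1/2; 0 } -> -99/128
step 9: add red to get rbrrbbbrr; options L={ -1; -7/8; -13/16; -25/32 } R={ -99/128; -49/64; -3/4; -1/2; 0 } -> -199/256
step 10: add blue to get rbrrbbbrrb; options L={ -1; -7/8; -13/16; -25/32; -199/256 } R={ -99/128; -49/64; -3/4; -1/2; 0 } -> -397/512
step 11: add red to get rbrrbbbrrbr; options L={ -1; -7/8; -13/16; -25/32; -199/256 } R={ -397/512; -99/128; -49/64; -3/4; -1/2; 0 } -> -795/1024
step 12: add red to get rbrrbbbrrbrr; options L={ -1; -7/8; -13/16; -25/32; -199/256 } R={ -795/1024; -397/512; -99/128; -49/64; -3/4; -1/2; 0 } -> -1591/2048
step 13: add red to get rbrrbbbrrbrrr; options L={ -1; -7/8; -13/16; -25/32; -199/256 } R={ -1591/2048; -795/1024; -397/512; -99/128; -49/64; -3/4; -1/2; 0 } -> -3183/4096

-3183/4096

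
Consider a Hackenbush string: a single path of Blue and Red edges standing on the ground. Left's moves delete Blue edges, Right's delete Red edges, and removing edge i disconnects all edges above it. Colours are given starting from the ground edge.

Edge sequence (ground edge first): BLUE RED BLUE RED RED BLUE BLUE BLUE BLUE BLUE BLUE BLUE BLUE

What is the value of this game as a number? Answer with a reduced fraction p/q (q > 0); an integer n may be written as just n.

2559/4096

1 of 13 · B · max L 0 · min R +∞ → 1
2 of 13 · BR · max L 0 · min R 1 → 1/2
3 of 13 · BRB · max L 1/2 · min R 1 → 3/4
4 of 13 · BRBR · max L 1/2 · min R 3/4 → 5/8
5 of 13 · BRBRR · max L 1/2 · min R 5/8 → 9/16
6 of 13 · BRBRRB · max L 9/16 · min R 5/8 → 19/32
7 of 13 · BRBRRBB · max L 19/32 · min R 5/8 → 39/64
8 of 13 · BRBRRBBB · max L 39/64 · min R 5/8 → 79/128
9 of 13 · BRBRRBBBB · max L 79/128 · min R 5/8 → 159/256
10 of 13 · BRBRRBBBBB · max L 159/256 · min R 5/8 → 319/512
11 of 13 · BRBRRBBBBBB · max L 319/512 · min R 5/8 → 639/1024
12 of 13 · BRBRRBBBBBBB · max L 639/1024 · min R 5/8 → 1279/2048
13 of 13 · BRBRRBBBBBBBB · max L 1279/2048 · min R 5/8 → 2559/4096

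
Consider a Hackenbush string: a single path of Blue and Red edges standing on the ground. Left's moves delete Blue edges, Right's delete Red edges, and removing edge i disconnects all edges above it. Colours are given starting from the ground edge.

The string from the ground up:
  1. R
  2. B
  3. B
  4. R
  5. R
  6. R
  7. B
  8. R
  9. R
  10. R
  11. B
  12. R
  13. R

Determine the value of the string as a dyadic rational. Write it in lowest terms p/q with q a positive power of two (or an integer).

-1911/4096

Prefix values for R B B R R R B R R R B R R via {L|R} + simplicity:
step 1: add R to get R; options L={ · } R={ 0 } ⇒ -1
step 2: add B to get RB; options L={ -1 } R={ 0 } ⇒ -1/2
step 3: add B to get RBB; options L={ -1; -1/2 } R={ 0 } ⇒ -1/4
step 4: add R to get RBBR; options L={ -1; -1/2 } R={ -1/4; 0 } ⇒ -3/8
step 5: add R to get RBBRR; options L={ -1; -1/2 } R={ -3/8; -1/4; 0 } ⇒ -7/16
step 6: add R to get RBBRRR; options L={ -1; -1/2 } R={ -7/16; -3/8; -1/4; 0 } ⇒ -15/32
step 7: add B to get RBBRRRB; options L={ -1; -1/2; -15/32 } R={ -7/16; -3/8; -1/4; 0 } ⇒ -29/64
step 8: add R to get RBBRRRBR; options L={ -1; -1/2; -15/32 } R={ -29/64; -7/16; -3/8; -1/4; 0 } ⇒ -59/128
step 9: add R to get RBBRRRBRR; options L={ -1; -1/2; -15/32 } R={ -59/128; -29/64; -7/16; -3/8; -1/4; 0 } ⇒ -119/256
step 10: add R to get RBBRRRBRRR; options L={ -1; -1/2; -15/32 } R={ -119/256; -59/128; -29/64; -7/16; -3/8; -1/4; 0 } ⇒ -239/512
step 11: add B to get RBBRRRBRRRB; options L={ -1; -1/2; -15/32; -239/512 } R={ -119/256; -59/128; -29/64; -7/16; -3/8; -1/4; 0 } ⇒ -477/1024
step 12: add R to get RBBRRRBRRRBR; options L={ -1; -1/2; -15/32; -239/512 } R={ -477/1024; -119/256; -59/128; -29/64; -7/16; -3/8; -1/4; 0 } ⇒ -955/2048
step 13: add R to get RBBRRRBRRRBRR; options L={ -1; -1/2; -15/32; -239/512 } R={ -955/2048; -477/1024; -119/256; -59/128; -29/64; -7/16; -3/8; -1/4; 0 } ⇒ -1911/4096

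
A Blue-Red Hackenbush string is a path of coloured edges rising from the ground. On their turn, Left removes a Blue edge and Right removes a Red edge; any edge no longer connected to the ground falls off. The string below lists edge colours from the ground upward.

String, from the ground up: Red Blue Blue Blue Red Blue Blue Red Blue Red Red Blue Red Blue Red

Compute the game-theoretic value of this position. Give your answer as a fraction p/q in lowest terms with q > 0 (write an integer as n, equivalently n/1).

Prefix values for Red Blue Blue Blue Red Blue Blue Red Blue Red Red Blue Red Blue Red via {L|R} + simplicity:
edge 1 of 15 (Red): { · | 0 } gives -1
edge 2 of 15 (Blue): { -1 | 0 } gives -1/2
edge 3 of 15 (Blue): { -1; -1/2 | 0 } gives -1/4
edge 4 of 15 (Blue): { -1; -1/2; -1/4 | 0 } gives -1/8
edge 5 of 15 (Red): { -1; -1/2; -1/4 | -1/8; 0 } gives -3/16
edge 6 of 15 (Blue): { -1; -1/2; -1/4; -3/16 | -1/8; 0 } gives -5/32
edge 7 of 15 (Blue): { -1; -1/2; -1/4; -3/16; -5/32 | -1/8; 0 } gives -9/64
edge 8 of 15 (Red): { -1; -1/2; -1/4; -3/16; -5/32 | -9/64; -1/8; 0 } gives -19/128
edge 9 of 15 (Blue): { -1; -1/2; -1/4; -3/16; -5/32; -19/128 | -9/64; -1/8; 0 } gives -37/256
edge 10 of 15 (Red): { -1; -1/2; -1/4; -3/16; -5/32; -19/128 | -37/256; -9/64; -1/8; 0 } gives -75/512
edge 11 of 15 (Red): { -1; -1/2; -1/4; -3/16; -5/32; -19/128 | -75/512; -37/256; -9/64; -1/8; 0 } gives -151/1024
edge 12 of 15 (Blue): { -1; -1/2; -1/4; -3/16; -5/32; -19/128; -151/1024 | -75/512; -37/256; -9/64; -1/8; 0 } gives -301/2048
edge 13 of 15 (Red): { -1; -1/2; -1/4; -3/16; -5/32; -19/128; -151/1024 | -301/2048; -75/512; -37/256; -9/64; -1/8; 0 } gives -603/4096
edge 14 of 15 (Blue): { -1; -1/2; -1/4; -3/16; -5/32; -19/128; -151/1024; -603/4096 | -301/2048; -75/512; -37/256; -9/64; -1/8; 0 } gives -1205/8192
edge 15 of 15 (Red): { -1; -1/2; -1/4; -3/16; -5/32; -19/128; -151/1024; -603/4096 | -1205/8192; -301/2048; -75/512; -37/256; -9/64; -1/8; 0 } gives -2411/16384

-2411/16384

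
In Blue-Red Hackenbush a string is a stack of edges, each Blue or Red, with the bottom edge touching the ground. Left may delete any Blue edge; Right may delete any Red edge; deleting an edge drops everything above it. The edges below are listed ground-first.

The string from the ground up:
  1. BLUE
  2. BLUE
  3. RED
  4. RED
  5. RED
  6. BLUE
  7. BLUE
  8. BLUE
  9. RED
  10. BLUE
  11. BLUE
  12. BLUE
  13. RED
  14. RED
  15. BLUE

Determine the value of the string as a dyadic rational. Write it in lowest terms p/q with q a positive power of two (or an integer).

edge 1 of 15 (BLUE): { 0 | none } => 1
edge 2 of 15 (BLUE): { 0; 1 | none } => 2
edge 3 of 15 (RED): { 0; 1 | 2 } => 3/2
edge 4 of 15 (RED): { 0; 1 | 3/2; 2 } => 5/4
edge 5 of 15 (RED): { 0; 1 | 5/4; 3/2; 2 } => 9/8
edge 6 of 15 (BLUE): { 0; 1; 9/8 | 5/4; 3/2; 2 } => 19/16
edge 7 of 15 (BLUE): { 0; 1; 9/8; 19/16 | 5/4; 3/2; 2 } => 39/32
edge 8 of 15 (BLUE): { 0; 1; 9/8; 19/16; 39/32 | 5/4; 3/2; 2 } => 79/64
edge 9 of 15 (RED): { 0; 1; 9/8; 19/16; 39/32 | 79/64; 5/4; 3/2; 2 } => 157/128
edge 10 of 15 (BLUE): { 0; 1; 9/8; 19/16; 39/32; 157/128 | 79/64; 5/4; 3/2; 2 } => 315/256
edge 11 of 15 (BLUE): { 0; 1; 9/8; 19/16; 39/32; 157/128; 315/256 | 79/64; 5/4; 3/2; 2 } => 631/512
edge 12 of 15 (BLUE): { 0; 1; 9/8; 19/16; 39/32; 157/128; 315/256; 631/512 | 79/64; 5/4; 3/2; 2 } => 1263/1024
edge 13 of 15 (RED): { 0; 1; 9/8; 19/16; 39/32; 157/128; 315/256; 631/512 | 1263/1024; 79/64; 5/4; 3/2; 2 } => 2525/2048
edge 14 of 15 (RED): { 0; 1; 9/8; 19/16; 39/32; 157/128; 315/256; 631/512 | 2525/2048; 1263/1024; 79/64; 5/4; 3/2; 2 } => 5049/4096
edge 15 of 15 (BLUE): { 0; 1; 9/8; 19/16; 39/32; 157/128; 315/256; 631/512; 5049/4096 | 2525/2048; 1263/1024; 79/64; 5/4; 3/2; 2 } => 10099/8192

10099/8192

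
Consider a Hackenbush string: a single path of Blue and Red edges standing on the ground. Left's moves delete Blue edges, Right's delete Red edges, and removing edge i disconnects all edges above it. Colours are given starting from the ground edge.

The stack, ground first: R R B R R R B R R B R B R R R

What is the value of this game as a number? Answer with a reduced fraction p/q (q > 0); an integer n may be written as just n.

-15791/8192

g(R) = { · | 0 } gives -1
g(RR) = { · | -1 0 } gives -2
g(RRB) = { -2 | -1 0 } gives -3/2
g(RRBR) = { -2 | -3/2 -1 0 } gives -7/4
g(RRBRR) = { -2 | -7/4 -3/2 -1 0 } gives -15/8
g(RRBRRR) = { -2 | -15/8 -7/4 -3/2 -1 0 } gives -31/16
g(RRBRRRB) = { -2 -31/16 | -15/8 -7/4 -3/2 -1 0 } gives -61/32
g(RRBRRRBR) = { -2 -31/16 | -61/32 -15/8 -7/4 -3/2 -1 0 } gives -123/64
g(RRBRRRBRR) = { -2 -31/16 | -123/64 -61/32 -15/8 -7/4 -3/2 -1 0 } gives -247/128
g(RRBRRRBRRB) = { -2 -31/16 -247/128 | -123/64 -61/32 -15/8 -7/4 -3/2 -1 0 } gives -493/256
g(RRBRRRBRRBR) = { -2 -31/16 -247/128 | -493/256 -123/64 -61/32 -15/8 -7/4 -3/2 -1 0 } gives -987/512
g(RRBRRRBRRBRB) = { -2 -31/16 -247/128 -987/512 | -493/256 -123/64 -61/32 -15/8 -7/4 -3/2 -1 0 } gives -1973/1024
g(RRBRRRBRRBRBR) = { -2 -31/16 -247/128 -987/512 | -1973/1024 -493/256 -123/64 -61/32 -15/8 -7/4 -3/2 -1 0 } gives -3947/2048
g(RRBRRRBRRBRBRR) = { -2 -31/16 -247/128 -987/512 | -3947/2048 -1973/1024 -493/256 -123/64 -61/32 -15/8 -7/4 -3/2 -1 0 } gives -7895/4096
g(RRBRRRBRRBRBRRR) = { -2 -31/16 -247/128 -987/512 | -7895/4096 -3947/2048 -1973/1024 -493/256 -123/64 -61/32 -15/8 -7/4 -3/2 -1 0 } gives -15791/8192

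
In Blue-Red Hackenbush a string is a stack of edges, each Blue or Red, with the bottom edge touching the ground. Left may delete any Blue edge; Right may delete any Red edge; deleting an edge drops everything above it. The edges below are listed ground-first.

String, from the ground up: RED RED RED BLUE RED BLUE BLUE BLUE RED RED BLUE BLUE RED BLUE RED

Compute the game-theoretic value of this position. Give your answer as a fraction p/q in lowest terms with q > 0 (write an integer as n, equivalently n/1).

-10443/4096

Build G(s[:k]) for k = 1..15, string s = RED RED RED BLUE RED BLUE BLUE BLUE RED RED BLUE BLUE RED BLUE RED.
R: Left {  }, Right { 0 } → simplest -1
RR: Left {  }, Right { -1 0 } → simplest -2
RRR: Left {  }, Right { -2 -1 0 } → simplest -3
RRRB: Left { -3 }, Right { -2 -1 0 } → simplest -5/2
RRRBR: Left { -3 }, Right { -5/2 -2 -1 0 } → simplest -11/4
RRRBRB: Left { -3 -11/4 }, Right { -5/2 -2 -1 0 } → simplest -21/8
RRRBRBB: Left { -3 -11/4 -21/8 }, Right { -5/2 -2 -1 0 } → simplest -41/16
RRRBRBBB: Left { -3 -11/4 -21/8 -41/16 }, Right { -5/2 -2 -1 0 } → simplest -81/32
RRRBRBBBR: Left { -3 -11/4 -21/8 -41/16 }, Right { -81/32 -5/2 -2 -1 0 } → simplest -163/64
RRRBRBBBRR: Left { -3 -11/4 -21/8 -41/16 }, Right { -163/64 -81/32 -5/2 -2 -1 0 } → simplest -327/128
RRRBRBBBRRB: Left { -3 -11/4 -21/8 -41/16 -327/128 }, Right { -163/64 -81/32 -5/2 -2 -1 0 } → simplest -653/256
RRRBRBBBRRBB: Left { -3 -11/4 -21/8 -41/16 -327/128 -653/256 }, Right { -163/64 -81/32 -5/2 -2 -1 0 } → simplest -1305/512
RRRBRBBBRRBBR: Left { -3 -11/4 -21/8 -41/16 -327/128 -653/256 }, Right { -1305/512 -163/64 -81/32 -5/2 -2 -1 0 } → simplest -2611/1024
RRRBRBBBRRBBRB: Left { -3 -11/4 -21/8 -41/16 -327/128 -653/256 -2611/1024 }, Right { -1305/512 -163/64 -81/32 -5/2 -2 -1 0 } → simplest -5221/2048
RRRBRBBBRRBBRBR: Left { -3 -11/4 -21/8 -41/16 -327/128 -653/256 -2611/1024 }, Right { -5221/2048 -1305/512 -163/64 -81/32 -5/2 -2 -1 0 } → simplest -10443/4096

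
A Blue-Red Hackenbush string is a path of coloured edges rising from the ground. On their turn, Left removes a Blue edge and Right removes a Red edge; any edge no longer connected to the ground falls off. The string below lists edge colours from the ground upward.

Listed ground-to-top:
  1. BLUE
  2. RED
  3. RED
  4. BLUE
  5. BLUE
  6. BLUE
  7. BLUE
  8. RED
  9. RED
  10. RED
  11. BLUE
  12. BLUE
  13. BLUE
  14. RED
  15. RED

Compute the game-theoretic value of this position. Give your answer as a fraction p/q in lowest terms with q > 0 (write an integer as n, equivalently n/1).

7737/16384

value_1 [B]  L=[0]  R=[none]  => 1
value_2 [BR]  L=[0]  R=[1]  => 1/2
value_3 [BRR]  L=[0]  R=[1/2,1]  => 1/4
value_4 [BRRB]  L=[0,1/4]  R=[1/2,1]  => 3/8
value_5 [BRRBB]  L=[0,1/4,3/8]  R=[1/2,1]  => 7/16
value_6 [BRRBBB]  L=[0,1/4,3/8,7/16]  R=[1/2,1]  => 15/32
value_7 [BRRBBBB]  L=[0,1/4,3/8,7/16,15/32]  R=[1/2,1]  => 31/64
value_8 [BRRBBBBR]  L=[0,1/4,3/8,7/16,15/32]  R=[31/64,1/2,1]  => 61/128
value_9 [BRRBBBBRR]  L=[0,1/4,3/8,7/16,15/32]  R=[61/128,31/64,1/2,1]  => 121/256
value_10 [BRRBBBBRRR]  L=[0,1/4,3/8,7/16,15/32]  R=[121/256,61/128,31/64,1/2,1]  => 241/512
value_11 [BRRBBBBRRRB]  L=[0,1/4,3/8,7/16,15/32,241/512]  R=[121/256,61/128,31/64,1/2,1]  => 483/1024
value_12 [BRRBBBBRRRBB]  L=[0,1/4,3/8,7/16,15/32,241/512,483/1024]  R=[121/256,61/128,31/64,1/2,1]  => 967/2048
value_13 [BRRBBBBRRRBBB]  L=[0,1/4,3/8,7/16,15/32,241/512,483/1024,967/2048]  R=[121/256,61/128,31/64,1/2,1]  => 1935/4096
value_14 [BRRBBBBRRRBBBR]  L=[0,1/4,3/8,7/16,15/32,241/512,483/1024,967/2048]  R=[1935/4096,121/256,61/128,31/64,1/2,1]  => 3869/8192
value_15 [BRRBBBBRRRBBBRR]  L=[0,1/4,3/8,7/16,15/32,241/512,483/1024,967/2048]  R=[3869/8192,1935/4096,121/256,61/128,31/64,1/2,1]  => 7737/16384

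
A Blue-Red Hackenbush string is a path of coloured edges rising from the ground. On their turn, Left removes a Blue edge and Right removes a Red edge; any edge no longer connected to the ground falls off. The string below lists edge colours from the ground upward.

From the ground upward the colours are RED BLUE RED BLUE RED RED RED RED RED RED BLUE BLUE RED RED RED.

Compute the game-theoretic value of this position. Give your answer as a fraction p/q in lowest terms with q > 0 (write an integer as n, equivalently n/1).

1 of 15 · R · max L −∞ · min R 0 so -1
2 of 15 · RB · max L -1 · min R 0 so -1/2
3 of 15 · RBR · max L -1 · min R -1/2 so -3/4
4 of 15 · RBRB · max L -3/4 · min R -1/2 so -5/8
5 of 15 · RBRBR · max L -3/4 · min R -5/8 so -11/16
6 of 15 · RBRBRR · max L -3/4 · min R -11/16 so -23/32
7 of 15 · RBRBRRR · max L -3/4 · min R -23/32 so -47/64
8 of 15 · RBRBRRRR · max L -3/4 · min R -47/64 so -95/128
9 of 15 · RBRBRRRRR · max L -3/4 · min R -95/128 so -191/256
10 of 15 · RBRBRRRRRR · max L -3/4 · min R -191/256 so -383/512
11 of 15 · RBRBRRRRRRB · max L -383/512 · min R -191/256 so -765/1024
12 of 15 · RBRBRRRRRRBB · max L -765/1024 · min R -191/256 so -1529/2048
13 of 15 · RBRBRRRRRRBBR · max L -765/1024 · min R -1529/2048 so -3059/4096
14 of 15 · RBRBRRRRRRBBRR · max L -765/1024 · min R -3059/4096 so -6119/8192
15 of 15 · RBRBRRRRRRBBRRR · max L -765/1024 · min R -6119/8192 so -12239/16384

-12239/16384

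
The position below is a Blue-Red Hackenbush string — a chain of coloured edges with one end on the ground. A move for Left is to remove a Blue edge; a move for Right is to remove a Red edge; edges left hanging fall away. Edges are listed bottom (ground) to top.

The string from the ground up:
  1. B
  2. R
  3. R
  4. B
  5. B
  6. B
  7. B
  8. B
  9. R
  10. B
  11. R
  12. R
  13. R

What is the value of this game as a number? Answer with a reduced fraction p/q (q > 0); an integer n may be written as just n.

2001/4096

Prefix values for B R R B B B B B R B R R R via {L|R} + simplicity:
edge 1 of 13 (B): { 0 |  } -> 1
edge 2 of 13 (R): { 0 | 1 } -> 1/2
edge 3 of 13 (R): { 0 | 1/2; 1 } -> 1/4
edge 4 of 13 (B): { 0; 1/4 | 1/2; 1 } -> 3/8
edge 5 of 13 (B): { 0; 1/4; 3/8 | 1/2; 1 } -> 7/16
edge 6 of 13 (B): { 0; 1/4; 3/8; 7/16 | 1/2; 1 } -> 15/32
edge 7 of 13 (B): { 0; 1/4; 3/8; 7/16; 15/32 | 1/2; 1 } -> 31/64
edge 8 of 13 (B): { 0; 1/4; 3/8; 7/16; 15/32; 31/64 | 1/2; 1 } -> 63/128
edge 9 of 13 (R): { 0; 1/4; 3/8; 7/16; 15/32; 31/64 | 63/128; 1/2; 1 } -> 125/256
edge 10 of 13 (B): { 0; 1/4; 3/8; 7/16; 15/32; 31/64; 125/256 | 63/128; 1/2; 1 } -> 251/512
edge 11 of 13 (R): { 0; 1/4; 3/8; 7/16; 15/32; 31/64; 125/256 | 251/512; 63/128; 1/2; 1 } -> 501/1024
edge 12 of 13 (R): { 0; 1/4; 3/8; 7/16; 15/32; 31/64; 125/256 | 501/1024; 251/512; 63/128; 1/2; 1 } -> 1001/2048
edge 13 of 13 (R): { 0; 1/4; 3/8; 7/16; 15/32; 31/64; 125/256 | 1001/2048; 501/1024; 251/512; 63/128; 1/2; 1 } -> 2001/4096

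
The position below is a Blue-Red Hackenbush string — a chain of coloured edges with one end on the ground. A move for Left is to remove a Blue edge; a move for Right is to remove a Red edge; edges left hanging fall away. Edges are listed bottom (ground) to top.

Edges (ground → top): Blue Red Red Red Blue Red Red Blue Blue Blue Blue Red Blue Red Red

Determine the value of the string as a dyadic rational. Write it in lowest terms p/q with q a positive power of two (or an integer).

2537/16384

Build val(s[:k]) for k = 1..15, string s = Blue Red Red Red Blue Red Red Blue Blue Blue Blue Red Blue Red Red.
step 1: add Blue to get B; options L={ 0 } R={ (no moves) } => 1
step 2: add Red to get BR; options L={ 0 } R={ 1 } => 1/2
step 3: add Red to get BRR; options L={ 0 } R={ 1/2 1 } => 1/4
step 4: add Red to get BRRR; options L={ 0 } R={ 1/4 1/2 1 } => 1/8
step 5: add Blue to get BRRRB; options L={ 0 1/8 } R={ 1/4 1/2 1 } => 3/16
step 6: add Red to get BRRRBR; options L={ 0 1/8 } R={ 3/16 1/4 1/2 1 } => 5/32
step 7: add Red to get BRRRBRR; options L={ 0 1/8 } R={ 5/32 3/16 1/4 1/2 1 } => 9/64
step 8: add Blue to get BRRRBRRB; options L={ 0 1/8 9/64 } R={ 5/32 3/16 1/4 1/2 1 } => 19/128
step 9: add Blue to get BRRRBRRBB; options L={ 0 1/8 9/64 19/128 } R={ 5/32 3/16 1/4 1/2 1 } => 39/256
step 10: add Blue to get BRRRBRRBBB; options L={ 0 1/8 9/64 19/128 39/256 } R={ 5/32 3/16 1/4 1/2 1 } => 79/512
step 11: add Blue to get BRRRBRRBBBB; options L={ 0 1/8 9/64 19/128 39/256 79/512 } R={ 5/32 3/16 1/4 1/2 1 } => 159/1024
step 12: add Red to get BRRRBRRBBBBR; options L={ 0 1/8 9/64 19/128 39/256 79/512 } R={ 159/1024 5/32 3/16 1/4 1/2 1 } => 317/2048
step 13: add Blue to get BRRRBRRBBBBRB; options L={ 0 1/8 9/64 19/128 39/256 79/512 317/2048 } R={ 159/1024 5/32 3/16 1/4 1/2 1 } => 635/4096
step 14: add Red to get BRRRBRRBBBBRBR; options L={ 0 1/8 9/64 19/128 39/256 79/512 317/2048 } R={ 635/4096 159/1024 5/32 3/16 1/4 1/2 1 } => 1269/8192
step 15: add Red to get BRRRBRRBBBBRBRR; options L={ 0 1/8 9/64 19/128 39/256 79/512 317/2048 } R={ 1269/8192 635/4096 159/1024 5/32 3/16 1/4 1/2 1 } => 2537/16384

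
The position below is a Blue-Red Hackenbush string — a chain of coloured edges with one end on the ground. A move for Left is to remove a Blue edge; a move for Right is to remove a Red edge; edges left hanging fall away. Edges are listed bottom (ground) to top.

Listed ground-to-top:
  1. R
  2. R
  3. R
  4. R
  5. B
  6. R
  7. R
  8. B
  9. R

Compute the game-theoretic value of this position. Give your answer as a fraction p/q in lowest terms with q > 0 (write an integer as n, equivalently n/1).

-123/32

edge 1 of 9 (R): { · | 0 } => -1
edge 2 of 9 (R): { · | -1, 0 } => -2
edge 3 of 9 (R): { · | -2, -1, 0 } => -3
edge 4 of 9 (R): { · | -3, -2, -1, 0 } => -4
edge 5 of 9 (B): { -4 | -3, -2, -1, 0 } => -7/2
edge 6 of 9 (R): { -4 | -7/2, -3, -2, -1, 0 } => -15/4
edge 7 of 9 (R): { -4 | -15/4, -7/2, -3, -2, -1, 0 } => -31/8
edge 8 of 9 (B): { -4, -31/8 | -15/4, -7/2, -3, -2, -1, 0 } => -61/16
edge 9 of 9 (R): { -4, -31/8 | -61/16, -15/4, -7/2, -3, -2, -1, 0 } => -123/32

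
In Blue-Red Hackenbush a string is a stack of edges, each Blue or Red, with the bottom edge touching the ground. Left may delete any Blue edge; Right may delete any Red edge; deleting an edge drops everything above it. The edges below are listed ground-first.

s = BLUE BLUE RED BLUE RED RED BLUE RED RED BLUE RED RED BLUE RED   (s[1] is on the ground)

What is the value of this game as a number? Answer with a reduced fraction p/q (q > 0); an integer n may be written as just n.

val_1 [B]  L=[0]  R=[·]  -> 1
val_2 [BB]  L=[0 1]  R=[·]  -> 2
val_3 [BBR]  L=[0 1]  R=[2]  -> 3/2
val_4 [BBRB]  L=[0 1 3/2]  R=[2]  -> 7/4
val_5 [BBRBR]  L=[0 1 3/2]  R=[7/4 2]  -> 13/8
val_6 [BBRBRR]  L=[0 1 3/2]  R=[13/8 7/4 2]  -> 25/16
val_7 [BBRBRRB]  L=[0 1 3/2 25/16]  R=[13/8 7/4 2]  -> 51/32
val_8 [BBRBRRBR]  L=[0 1 3/2 25/16]  R=[51/32 13/8 7/4 2]  -> 101/64
val_9 [BBRBRRBRR]  L=[0 1 3/2 25/16]  R=[101/64 51/32 13/8 7/4 2]  -> 201/128
val_10 [BBRBRRBRRB]  L=[0 1 3/2 25/16 201/128]  R=[101/64 51/32 13/8 7/4 2]  -> 403/256
val_11 [BBRBRRBRRBR]  L=[0 1 3/2 25/16 201/128]  R=[403/256 101/64 51/32 13/8 7/4 2]  -> 805/512
val_12 [BBRBRRBRRBRR]  L=[0 1 3/2 25/16 201/128]  R=[805/512 403/256 101/64 51/32 13/8 7/4 2]  -> 1609/1024
val_13 [BBRBRRBRRBRRB]  L=[0 1 3/2 25/16 201/128 1609/1024]  R=[805/512 403/256 101/64 51/32 13/8 7/4 2]  -> 3219/2048
val_14 [BBRBRRBRRBRRBR]  L=[0 1 3/2 25/16 201/128 1609/1024]  R=[3219/2048 805/512 403/256 101/64 51/32 13/8 7/4 2]  -> 6437/4096

6437/4096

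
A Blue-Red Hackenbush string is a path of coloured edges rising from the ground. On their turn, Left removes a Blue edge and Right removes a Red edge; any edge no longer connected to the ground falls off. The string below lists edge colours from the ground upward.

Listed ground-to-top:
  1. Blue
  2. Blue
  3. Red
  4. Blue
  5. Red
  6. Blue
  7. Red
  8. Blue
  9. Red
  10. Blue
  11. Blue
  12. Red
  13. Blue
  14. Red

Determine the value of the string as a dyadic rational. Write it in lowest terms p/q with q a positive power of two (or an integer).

G(B) = { 0 | — } — 1
G(BB) = { 0, 1 | — } — 2
G(BBR) = { 0, 1 | 2 } — 3/2
G(BBRB) = { 0, 1, 3/2 | 2 } — 7/4
G(BBRBR) = { 0, 1, 3/2 | 7/4, 2 } — 13/8
G(BBRBRB) = { 0, 1, 3/2, 13/8 | 7/4, 2 } — 27/16
G(BBRBRBR) = { 0, 1, 3/2, 13/8 | 27/16, 7/4, 2 } — 53/32
G(BBRBRBRB) = { 0, 1, 3/2, 13/8, 53/32 | 27/16, 7/4, 2 } — 107/64
G(BBRBRBRBR) = { 0, 1, 3/2, 13/8, 53/32 | 107/64, 27/16, 7/4, 2 } — 213/128
G(BBRBRBRBRB) = { 0, 1, 3/2, 13/8, 53/32, 213/128 | 107/64, 27/16, 7/4, 2 } — 427/256
G(BBRBRBRBRBB) = { 0, 1, 3/2, 13/8, 53/32, 213/128, 427/256 | 107/64, 27/16, 7/4, 2 } — 855/512
G(BBRBRBRBRBBR) = { 0, 1, 3/2, 13/8, 53/32, 213/128, 427/256 | 855/512, 107/64, 27/16, 7/4, 2 } — 1709/1024
G(BBRBRBRBRBBRB) = { 0, 1, 3/2, 13/8, 53/32, 213/128, 427/256, 1709/1024 | 855/512, 107/64, 27/16, 7/4, 2 } — 3419/2048
G(BBRBRBRBRBBRBR) = { 0, 1, 3/2, 13/8, 53/32, 213/128, 427/256, 1709/1024 | 3419/2048, 855/512, 107/64, 27/16, 7/4, 2 } — 6837/4096

6837/4096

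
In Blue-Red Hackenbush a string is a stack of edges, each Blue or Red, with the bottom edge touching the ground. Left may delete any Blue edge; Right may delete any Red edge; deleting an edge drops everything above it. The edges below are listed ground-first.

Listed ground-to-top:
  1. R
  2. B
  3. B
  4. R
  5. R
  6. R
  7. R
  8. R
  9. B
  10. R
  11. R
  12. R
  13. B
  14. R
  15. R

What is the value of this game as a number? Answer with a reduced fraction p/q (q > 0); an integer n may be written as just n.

edge 1 of 15 (R): { — | 0 } → -1
edge 2 of 15 (B): { -1 | 0 } → -1/2
edge 3 of 15 (B): { -1; -1/2 | 0 } → -1/4
edge 4 of 15 (R): { -1; -1/2 | -1/4; 0 } → -3/8
edge 5 of 15 (R): { -1; -1/2 | -3/8; -1/4; 0 } → -7/16
edge 6 of 15 (R): { -1; -1/2 | -7/16; -3/8; -1/4; 0 } → -15/32
edge 7 of 15 (R): { -1; -1/2 | -15/32; -7/16; -3/8; -1/4; 0 } → -31/64
edge 8 of 15 (R): { -1; -1/2 | -31/64; -15/32; -7/16; -3/8; -1/4; 0 } → -63/128
edge 9 of 15 (B): { -1; -1/2; -63/128 | -31/64; -15/32; -7/16; -3/8; -1/4; 0 } → -125/256
edge 10 of 15 (R): { -1; -1/2; -63/128 | -125/256; -31/64; -15/32; -7/16; -3/8; -1/4; 0 } → -251/512
edge 11 of 15 (R): { -1; -1/2; -63/128 | -251/512; -125/256; -31/64; -15/32; -7/16; -3/8; -1/4; 0 } → -503/1024
edge 12 of 15 (R): { -1; -1/2; -63/128 | -503/1024; -251/512; -125/256; -31/64; -15/32; -7/16; -3/8; -1/4; 0 } → -1007/2048
edge 13 of 15 (B): { -1; -1/2; -63/128; -1007/2048 | -503/1024; -251/512; -125/256; -31/64; -15/32; -7/16; -3/8; -1/4; 0 } → -2013/4096
edge 14 of 15 (R): { -1; -1/2; -63/128; -1007/2048 | -2013/4096; -503/1024; -251/512; -125/256; -31/64; -15/32; -7/16; -3/8; -1/4; 0 } → -4027/8192
edge 15 of 15 (R): { -1; -1/2; -63/128; -1007/2048 | -4027/8192; -2013/4096; -503/1024; -251/512; -125/256; -31/64; -15/32; -7/16; -3/8; -1/4; 0 } → -8055/16384

-8055/16384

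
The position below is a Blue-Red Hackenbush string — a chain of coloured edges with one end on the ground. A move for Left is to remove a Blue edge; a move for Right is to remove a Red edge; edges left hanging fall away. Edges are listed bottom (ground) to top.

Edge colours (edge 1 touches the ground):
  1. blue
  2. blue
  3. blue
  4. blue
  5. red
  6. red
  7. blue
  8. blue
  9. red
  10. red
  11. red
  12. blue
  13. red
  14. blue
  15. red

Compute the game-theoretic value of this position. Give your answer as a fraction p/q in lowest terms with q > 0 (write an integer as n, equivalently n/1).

6933/2048

g(b) = { 0 | none } -> 1
g(bb) = { 0 1 | none } -> 2
g(bbb) = { 0 1 2 | none } -> 3
g(bbbb) = { 0 1 2 3 | none } -> 4
g(bbbbr) = { 0 1 2 3 | 4 } -> 7/2
g(bbbbrr) = { 0 1 2 3 | 7/2 4 } -> 13/4
g(bbbbrrb) = { 0 1 2 3 13/4 | 7/2 4 } -> 27/8
g(bbbbrrbb) = { 0 1 2 3 13/4 27/8 | 7/2 4 } -> 55/16
g(bbbbrrbbr) = { 0 1 2 3 13/4 27/8 | 55/16 7/2 4 } -> 109/32
g(bbbbrrbbrr) = { 0 1 2 3 13/4 27/8 | 109/32 55/16 7/2 4 } -> 217/64
g(bbbbrrbbrrr) = { 0 1 2 3 13/4 27/8 | 217/64 109/32 55/16 7/2 4 } -> 433/128
g(bbbbrrbbrrrb) = { 0 1 2 3 13/4 27/8 433/128 | 217/64 109/32 55/16 7/2 4 } -> 867/256
g(bbbbrrbbrrrbr) = { 0 1 2 3 13/4 27/8 433/128 | 867/256 217/64 109/32 55/16 7/2 4 } -> 1733/512
g(bbbbrrbbrrrbrb) = { 0 1 2 3 13/4 27/8 433/128 1733/512 | 867/256 217/64 109/32 55/16 7/2 4 } -> 3467/1024
g(bbbbrrbbrrrbrbr) = { 0 1 2 3 13/4 27/8 433/128 1733/512 | 3467/1024 867/256 217/64 109/32 55/16 7/2 4 } -> 6933/2048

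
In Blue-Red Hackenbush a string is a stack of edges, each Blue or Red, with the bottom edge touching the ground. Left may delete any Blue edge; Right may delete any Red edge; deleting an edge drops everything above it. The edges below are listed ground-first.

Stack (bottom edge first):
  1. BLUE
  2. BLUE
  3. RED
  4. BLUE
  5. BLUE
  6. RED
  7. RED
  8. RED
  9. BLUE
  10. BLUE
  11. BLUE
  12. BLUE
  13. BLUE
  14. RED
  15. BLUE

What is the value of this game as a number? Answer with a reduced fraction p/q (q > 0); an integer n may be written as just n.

g(B) = { 0 | ∅ } -> 1
g(BB) = { 0 1 | ∅ } -> 2
g(BBR) = { 0 1 | 2 } -> 3/2
g(BBRB) = { 0 1 3/2 | 2 } -> 7/4
g(BBRBB) = { 0 1 3/2 7/4 | 2 } -> 15/8
g(BBRBBR) = { 0 1 3/2 7/4 | 15/8 2 } -> 29/16
g(BBRBBRR) = { 0 1 3/2 7/4 | 29/16 15/8 2 } -> 57/32
g(BBRBBRRR) = { 0 1 3/2 7/4 | 57/32 29/16 15/8 2 } -> 113/64
g(BBRBBRRRB) = { 0 1 3/2 7/4 113/64 | 57/32 29/16 15/8 2 } -> 227/128
g(BBRBBRRRBB) = { 0 1 3/2 7/4 113/64 227/128 | 57/32 29/16 15/8 2 } -> 455/256
g(BBRBBRRRBBB) = { 0 1 3/2 7/4 113/64 227/128 455/256 | 57/32 29/16 15/8 2 } -> 911/512
g(BBRBBRRRBBBB) = { 0 1 3/2 7/4 113/64 227/128 455/256 911/512 | 57/32 29/16 15/8 2 } -> 1823/1024
g(BBRBBRRRBBBBB) = { 0 1 3/2 7/4 113/64 227/128 455/256 911/512 1823/1024 | 57/32 29/16 15/8 2 } -> 3647/2048
g(BBRBBRRRBBBBBR) = { 0 1 3/2 7/4 113/64 227/128 455/256 911/512 1823/1024 | 3647/2048 57/32 29/16 15/8 2 } -> 7293/4096
g(BBRBBRRRBBBBBRB) = { 0 1 3/2 7/4 113/64 227/128 455/256 911/512 1823/1024 7293/4096 | 3647/2048 57/32 29/16 15/8 2 } -> 14587/8192

14587/8192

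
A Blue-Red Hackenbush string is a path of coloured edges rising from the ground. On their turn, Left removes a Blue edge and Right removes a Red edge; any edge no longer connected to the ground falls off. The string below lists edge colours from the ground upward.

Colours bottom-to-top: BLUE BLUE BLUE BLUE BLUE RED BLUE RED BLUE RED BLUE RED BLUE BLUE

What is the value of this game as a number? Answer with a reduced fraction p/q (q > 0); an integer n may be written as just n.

2391/512

G(B) = { 0 | · } => 1
G(BB) = { 0, 1 | · } => 2
G(BBB) = { 0, 1, 2 | · } => 3
G(BBBB) = { 0, 1, 2, 3 | · } => 4
G(BBBBB) = { 0, 1, 2, 3, 4 | · } => 5
G(BBBBBR) = { 0, 1, 2, 3, 4 | 5 } => 9/2
G(BBBBBRB) = { 0, 1, 2, 3, 4, 9/2 | 5 } => 19/4
G(BBBBBRBR) = { 0, 1, 2, 3, 4, 9/2 | 19/4, 5 } => 37/8
G(BBBBBRBRB) = { 0, 1, 2, 3, 4, 9/2, 37/8 | 19/4, 5 } => 75/16
G(BBBBBRBRBR) = { 0, 1, 2, 3, 4, 9/2, 37/8 | 75/16, 19/4, 5 } => 149/32
G(BBBBBRBRBRB) = { 0, 1, 2, 3, 4, 9/2, 37/8, 149/32 | 75/16, 19/4, 5 } => 299/64
G(BBBBBRBRBRBR) = { 0, 1, 2, 3, 4, 9/2, 37/8, 149/32 | 299/64, 75/16, 19/4, 5 } => 597/128
G(BBBBBRBRBRBRB) = { 0, 1, 2, 3, 4, 9/2, 37/8, 149/32, 597/128 | 299/64, 75/16, 19/4, 5 } => 1195/256
G(BBBBBRBRBRBRBB) = { 0, 1, 2, 3, 4, 9/2, 37/8, 149/32, 597/128, 1195/256 | 299/64, 75/16, 19/4, 5 } => 2391/512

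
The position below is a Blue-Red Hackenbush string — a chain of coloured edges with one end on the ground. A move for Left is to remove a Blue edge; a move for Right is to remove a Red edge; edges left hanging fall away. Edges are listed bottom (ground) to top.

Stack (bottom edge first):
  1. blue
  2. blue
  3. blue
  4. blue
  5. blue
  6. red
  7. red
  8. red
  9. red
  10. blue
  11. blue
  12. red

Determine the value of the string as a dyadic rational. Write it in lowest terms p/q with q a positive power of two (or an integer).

b: Left { 0 }, Right { none } => simplest 1
bb: Left { 0; 1 }, Right { none } => simplest 2
bbb: Left { 0; 1; 2 }, Right { none } => simplest 3
bbbb: Left { 0; 1; 2; 3 }, Right { none } => simplest 4
bbbbb: Left { 0; 1; 2; 3; 4 }, Right { none } => simplest 5
bbbbbr: Left { 0; 1; 2; 3; 4 }, Right { 5 } => simplest 9/2
bbbbbrr: Left { 0; 1; 2; 3; 4 }, Right { 9/2; 5 } => simplest 17/4
bbbbbrrr: Left { 0; 1; 2; 3; 4 }, Right { 17/4; 9/2; 5 } => simplest 33/8
bbbbbrrrr: Left { 0; 1; 2; 3; 4 }, Right { 33/8; 17/4; 9/2; 5 } => simplest 65/16
bbbbbrrrrb: Left { 0; 1; 2; 3; 4; 65/16 }, Right { 33/8; 17/4; 9/2; 5 } => simplest 131/32
bbbbbrrrrbb: Left { 0; 1; 2; 3; 4; 65/16; 131/32 }, Right { 33/8; 17/4; 9/2; 5 } => simplest 263/64
bbbbbrrrrbbr: Left { 0; 1; 2; 3; 4; 65/16; 131/32 }, Right { 263/64; 33/8; 17/4; 9/2; 5 } => simplest 525/128

525/128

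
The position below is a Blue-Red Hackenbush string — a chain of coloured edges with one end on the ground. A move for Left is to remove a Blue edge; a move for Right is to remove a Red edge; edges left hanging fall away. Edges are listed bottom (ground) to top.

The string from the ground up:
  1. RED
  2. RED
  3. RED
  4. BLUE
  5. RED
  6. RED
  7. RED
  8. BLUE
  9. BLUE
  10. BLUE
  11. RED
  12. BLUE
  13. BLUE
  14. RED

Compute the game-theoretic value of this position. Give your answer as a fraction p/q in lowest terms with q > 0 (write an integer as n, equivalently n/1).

1 of 14 · R · max L −∞ · min R 0 so -1
2 of 14 · RR · max L −∞ · min R -1 so -2
3 of 14 · RRR · max L −∞ · min R -2 so -3
4 of 14 · RRRB · max L -3 · min R -2 so -5/2
5 of 14 · RRRBR · max L -3 · min R -5/2 so -11/4
6 of 14 · RRRBRR · max L -3 · min R -11/4 so -23/8
7 of 14 · RRRBRRR · max L -3 · min R -23/8 so -47/16
8 of 14 · RRRBRRRB · max L -47/16 · min R -23/8 so -93/32
9 of 14 · RRRBRRRBB · max L -93/32 · min R -23/8 so -185/64
10 of 14 · RRRBRRRBBB · max L -185/64 · min R -23/8 so -369/128
11 of 14 · RRRBRRRBBBR · max L -185/64 · min R -369/128 so -739/256
12 of 14 · RRRBRRRBBBRB · max L -739/256 · min R -369/128 so -1477/512
13 of 14 · RRRBRRRBBBRBB · max L -1477/512 · min R -369/128 so -2953/1024
14 of 14 · RRRBRRRBBBRBBR · max L -1477/512 · min R -2953/1024 so -5907/2048

-5907/2048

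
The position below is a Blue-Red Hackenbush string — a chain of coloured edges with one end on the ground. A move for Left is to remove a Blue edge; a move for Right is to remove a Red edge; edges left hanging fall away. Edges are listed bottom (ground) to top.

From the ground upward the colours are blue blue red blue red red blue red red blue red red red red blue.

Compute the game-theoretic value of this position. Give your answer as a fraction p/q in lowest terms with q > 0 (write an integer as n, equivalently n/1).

Build val(s[:k]) for k = 1..15, string s = blue blue red blue red red blue red red blue red red red red blue.
b: Left { 0 }, Right { ∅ } -> simplest 1
bb: Left { 0; 1 }, Right { ∅ } -> simplest 2
bbr: Left { 0; 1 }, Right { 2 } -> simplest 3/2
bbrb: Left { 0; 1; 3/2 }, Right { 2 } -> simplest 7/4
bbrbr: Left { 0; 1; 3/2 }, Right { 7/4; 2 } -> simplest 13/8
bbrbrr: Left { 0; 1; 3/2 }, Right { 13/8; 7/4; 2 } -> simplest 25/16
bbrbrrb: Left { 0; 1; 3/2; 25/16 }, Right { 13/8; 7/4; 2 } -> simplest 51/32
bbrbrrbr: Left { 0; 1; 3/2; 25/16 }, Right { 51/32; 13/8; 7/4; 2 } -> simplest 101/64
bbrbrrbrr: Left { 0; 1; 3/2; 25/16 }, Right { 101/64; 51/32; 13/8; 7/4; 2 } -> simplest 201/128
bbrbrrbrrb: Left { 0; 1; 3/2; 25/16; 201/128 }, Right { 101/64; 51/32; 13/8; 7/4; 2 } -> simplest 403/256
bbrbrrbrrbr: Left { 0; 1; 3/2; 25/16; 201/128 }, Right { 403/256; 101/64; 51/32; 13/8; 7/4; 2 } -> simplest 805/512
bbrbrrbrrbrr: Left { 0; 1; 3/2; 25/16; 201/128 }, Right { 805/512; 403/256; 101/64; 51/32; 13/8; 7/4; 2 } -> simplest 1609/1024
bbrbrrbrrbrrr: Left { 0; 1; 3/2; 25/16; 201/128 }, Right { 1609/1024; 805/512; 403/256; 101/64; 51/32; 13/8; 7/4; 2 } -> simplest 3217/2048
bbrbrrbrrbrrrr: Left { 0; 1; 3/2; 25/16; 201/128 }, Right { 3217/2048; 1609/1024; 805/512; 403/256; 101/64; 51/32; 13/8; 7/4; 2 } -> simplest 6433/4096
bbrbrrbrrbrrrrb: Left { 0; 1; 3/2; 25/16; 201/128; 6433/4096 }, Right { 3217/2048; 1609/1024; 805/512; 403/256; 101/64; 51/32; 13/8; 7/4; 2 } -> simplest 12867/8192

12867/8192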